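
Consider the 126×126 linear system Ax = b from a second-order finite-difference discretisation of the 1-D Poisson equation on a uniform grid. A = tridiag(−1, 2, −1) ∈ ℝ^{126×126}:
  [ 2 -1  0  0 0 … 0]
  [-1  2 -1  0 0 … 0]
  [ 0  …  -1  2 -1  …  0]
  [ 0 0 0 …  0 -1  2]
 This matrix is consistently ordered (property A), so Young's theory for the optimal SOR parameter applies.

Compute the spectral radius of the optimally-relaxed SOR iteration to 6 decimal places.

ρ_J = max_k |cos(kπ/127)| = cos(π/127) = 0.999694
root = sin(π/127) = 0.0247344  (since 1−cos² = sin²).
ω* = 2 / (1 + 0.0247344) = 2 / 1.0247344 ≈ 1.951725.
ρ_SOR = ω* − 1 = 1.951725 − 1 = 0.951725.

ρ_SOR = 0.951725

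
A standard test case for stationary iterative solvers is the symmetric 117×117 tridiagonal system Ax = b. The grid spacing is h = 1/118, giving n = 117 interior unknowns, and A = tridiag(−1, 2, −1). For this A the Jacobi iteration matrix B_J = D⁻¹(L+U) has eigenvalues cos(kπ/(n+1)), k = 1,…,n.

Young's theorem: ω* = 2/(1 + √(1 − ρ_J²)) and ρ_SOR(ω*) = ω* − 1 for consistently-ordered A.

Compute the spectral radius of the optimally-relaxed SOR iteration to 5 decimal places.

B_J for the 117×117 system has eigenvalues cos(kπ/118); ρ_J = cos(π/118) = 0.99965.
√(1−ρ_J²) = |sin(π/118)| = 0.026621
So ω* = 2/1.026621 = 1.94814 (Young).
and ρ(B_{ω*}) = 1.94814 − 1 = 0.94814.

ρ_SOR = 0.94814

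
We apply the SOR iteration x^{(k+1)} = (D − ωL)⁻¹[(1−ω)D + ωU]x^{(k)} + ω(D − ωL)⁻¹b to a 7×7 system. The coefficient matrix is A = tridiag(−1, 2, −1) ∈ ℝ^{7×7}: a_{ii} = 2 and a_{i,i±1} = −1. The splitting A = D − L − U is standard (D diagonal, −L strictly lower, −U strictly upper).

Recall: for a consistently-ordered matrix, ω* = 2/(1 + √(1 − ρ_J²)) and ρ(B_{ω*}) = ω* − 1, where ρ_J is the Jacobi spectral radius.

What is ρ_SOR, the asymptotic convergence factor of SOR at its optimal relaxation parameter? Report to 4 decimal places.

n=7: λ(B_J) = 1 − λ(A)/2 = cos(kπ/8); k=1 gives ρ_J = 0.9239.
√(1−ρ_J²) simplifies to sin(π/8) = 0.38268.
So ω* = 2/1.38268 = 1.4465 (Young).
[ρ_SOR] ω* − 1 = 0.4465.

ρ_SOR = 0.4465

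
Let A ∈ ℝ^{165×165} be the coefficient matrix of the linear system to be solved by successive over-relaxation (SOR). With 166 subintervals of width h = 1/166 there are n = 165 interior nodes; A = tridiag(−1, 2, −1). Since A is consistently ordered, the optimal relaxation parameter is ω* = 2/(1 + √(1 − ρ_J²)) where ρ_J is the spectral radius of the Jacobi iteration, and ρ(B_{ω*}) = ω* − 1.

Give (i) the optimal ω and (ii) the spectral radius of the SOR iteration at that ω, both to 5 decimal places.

ω* = 1.96285, ρ_SOR = 0.96285

½·tridiag(1,0,1) at n=165: λ_k = cos(kπ/166); max |λ| at k=1 ⇒ ρ_J = cos(π/166) ≈ 0.99982.
√(1−ρ_J²) simplifies to sin(π/166) = 0.018924.
ω* = 2 / (1 + 0.018924) = 2 / 1.018924 ≈ 1.96285.
ρ_SOR = ω* − 1 ≈ 0.96285.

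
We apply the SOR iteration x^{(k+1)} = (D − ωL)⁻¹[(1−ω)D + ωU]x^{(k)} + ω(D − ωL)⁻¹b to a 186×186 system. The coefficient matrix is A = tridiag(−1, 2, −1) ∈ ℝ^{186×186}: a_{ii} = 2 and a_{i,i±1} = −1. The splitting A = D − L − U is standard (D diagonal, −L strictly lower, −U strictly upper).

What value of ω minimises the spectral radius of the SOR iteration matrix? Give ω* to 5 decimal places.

ω* = 1.96696

[ρ_J] n=186: ρ(B_J) = cos(π/(n+1)) = cos(π/187) = 0.99986.
√(1−ρ_J²) simplifies to sin(π/187) = 0.016799.
So ω* = 2/1.016799 = 1.96696 (Young).
[ρ_SOR] ω* − 1 = 0.96696.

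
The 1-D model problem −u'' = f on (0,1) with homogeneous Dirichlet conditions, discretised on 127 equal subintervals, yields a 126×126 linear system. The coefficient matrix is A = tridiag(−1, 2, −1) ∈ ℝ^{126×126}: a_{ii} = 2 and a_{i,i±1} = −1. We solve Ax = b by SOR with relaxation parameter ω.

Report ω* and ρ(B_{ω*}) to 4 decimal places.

ω* = 1.9517, ρ_SOR = 0.9517

[ρ_J] n=126: ρ(B_J) = cos(π/(n+1)) = cos(π/127) = 0.9997.
√(1 − cos²(π/127)) = sin(π/127) ≈ 0.02473.
Then 2/(1+√(1−ρ_J²)) = 2/(1+0.02473); ω* = 2/1.02473 = 1.9517.
At ω = 1.9517 every |λ(B_ω)| = ω−1, so ρ_SOR = 0.9517.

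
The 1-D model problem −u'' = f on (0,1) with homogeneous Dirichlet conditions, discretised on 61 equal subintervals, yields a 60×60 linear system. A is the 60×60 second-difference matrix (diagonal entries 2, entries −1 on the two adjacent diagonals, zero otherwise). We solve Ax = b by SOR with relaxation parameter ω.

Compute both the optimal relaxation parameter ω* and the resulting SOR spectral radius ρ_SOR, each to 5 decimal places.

spectrum of D⁻¹(L+U) = {cos(kπ/61) : 1≤k≤60}; ρ_J = cos(π/61) = 0.99867.
1 − cos²(π/61) = sin²(π/61) ⇒ √(1−ρ_J²) = sin(π/61) = 0.051479.
Young: ω* = 2/(1+√(1−ρ_J²)) = 2/(1+0.051479) = 2/1.051479 = 1.90208.
Hence ρ(B_{ω*}) = 1.90208 − 1 = 0.90208.

ω* = 1.90208, ρ_SOR = 0.90208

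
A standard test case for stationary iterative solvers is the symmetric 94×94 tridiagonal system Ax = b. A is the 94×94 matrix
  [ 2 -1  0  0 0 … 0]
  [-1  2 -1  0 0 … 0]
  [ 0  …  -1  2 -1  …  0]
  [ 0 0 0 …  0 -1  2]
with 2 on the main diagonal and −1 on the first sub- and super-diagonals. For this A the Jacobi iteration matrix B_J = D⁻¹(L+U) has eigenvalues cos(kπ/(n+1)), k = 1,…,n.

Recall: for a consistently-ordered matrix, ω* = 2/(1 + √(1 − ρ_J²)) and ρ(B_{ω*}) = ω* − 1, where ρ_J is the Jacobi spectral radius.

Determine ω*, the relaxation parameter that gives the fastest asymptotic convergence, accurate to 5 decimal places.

spectrum of D⁻¹(L+U) = {cos(kπ/95) : 1≤k≤94}; ρ_J = cos(π/95) = 0.99945.
root = sin(π/95) = 0.033063  (since 1−cos² = sin²).
[ω*] 2 ÷ (1 + 0.033063) = 2 ÷ 1.033063 = 1.93599.
[ρ_SOR] ω* − 1 = 0.93599.

ω* = 1.93599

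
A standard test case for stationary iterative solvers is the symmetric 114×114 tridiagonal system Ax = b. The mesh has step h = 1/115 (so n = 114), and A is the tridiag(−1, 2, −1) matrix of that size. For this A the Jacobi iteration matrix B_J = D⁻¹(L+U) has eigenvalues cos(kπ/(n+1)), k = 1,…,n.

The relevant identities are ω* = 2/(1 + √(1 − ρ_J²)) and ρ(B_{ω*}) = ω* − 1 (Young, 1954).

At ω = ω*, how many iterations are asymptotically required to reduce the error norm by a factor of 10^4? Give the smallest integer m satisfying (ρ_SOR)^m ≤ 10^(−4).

m = 169

n=114: λ(B_J) = 1 − λ(A)/2 = cos(kπ/115); k=1 gives ρ_J = 0.9996269.
1 − cos²(π/115) = sin²(π/115) ⇒ √(1−ρ_J²) = sin(π/115) = 0.0273148.
So ω* = 2/1.0273148 = 1.9468229 (Young).
and ρ(B_{ω*}) = 1.9468229 − 1 = 0.9468229.
4·ln10 = 9.21034; −ln(0.9468229) = 0.0546432; m = ⌈9.21034/0.0546432⌉ = ⌈168.554⌉ = 169.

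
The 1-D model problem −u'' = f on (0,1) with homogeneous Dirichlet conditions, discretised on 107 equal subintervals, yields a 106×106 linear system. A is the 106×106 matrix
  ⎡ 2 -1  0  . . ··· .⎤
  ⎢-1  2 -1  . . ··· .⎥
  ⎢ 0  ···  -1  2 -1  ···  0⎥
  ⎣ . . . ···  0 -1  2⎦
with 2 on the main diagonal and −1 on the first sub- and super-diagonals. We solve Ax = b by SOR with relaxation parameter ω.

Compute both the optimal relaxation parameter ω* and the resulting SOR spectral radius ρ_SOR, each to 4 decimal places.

n=106: λ(B_J) = 1 − λ(A)/2 = cos(kπ/107); k=1 gives ρ_J = 0.9996.
root = sin(π/107) = 0.02936  (since 1−cos² = sin²).
[ω*] 2 ÷ (1 + 0.02936) = 2 ÷ 1.02936 = 1.9430.
[ρ_SOR] ω* − 1 = 0.9430.

ω* = 1.9430, ρ_SOR = 0.9430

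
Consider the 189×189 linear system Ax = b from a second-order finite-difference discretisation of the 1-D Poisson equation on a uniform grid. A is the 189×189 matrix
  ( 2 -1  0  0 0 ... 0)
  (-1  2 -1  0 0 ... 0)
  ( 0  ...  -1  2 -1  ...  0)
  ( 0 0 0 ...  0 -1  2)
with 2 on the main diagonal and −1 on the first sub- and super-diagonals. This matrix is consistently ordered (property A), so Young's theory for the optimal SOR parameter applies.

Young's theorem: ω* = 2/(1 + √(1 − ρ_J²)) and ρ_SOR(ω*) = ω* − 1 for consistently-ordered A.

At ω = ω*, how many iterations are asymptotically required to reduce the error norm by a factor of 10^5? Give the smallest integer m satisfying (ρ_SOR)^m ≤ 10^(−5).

ρ_J = max_k |cos(kπ/190)| = cos(π/190) = 0.9998633
√(1 − cos²(π/190)) = sin(π/190) ≈ 0.0165339.
ω* = 2/(1+0.0165339) = 1.9674700
ρ_SOR = ω* − 1 ≈ 0.9674700.
(0.9674700)^m ≤ 10^{−5}  ⇒  m·ln(0.9674700) ≤ −5·ln10  ⇒  m ≥ 348.128  ⇒  m = 349

m = 349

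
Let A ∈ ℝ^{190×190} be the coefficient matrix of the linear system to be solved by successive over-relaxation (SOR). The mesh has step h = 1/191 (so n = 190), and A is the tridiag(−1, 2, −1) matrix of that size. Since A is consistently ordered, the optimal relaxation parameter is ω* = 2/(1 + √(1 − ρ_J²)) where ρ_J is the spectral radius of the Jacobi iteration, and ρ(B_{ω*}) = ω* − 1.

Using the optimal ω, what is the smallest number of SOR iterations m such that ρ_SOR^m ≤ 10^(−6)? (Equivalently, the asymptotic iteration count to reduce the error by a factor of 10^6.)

ρ_J = max_k |cos(kπ/191)| = cos(π/191) = 0.9998647
√(1−ρ_J²) = |sin(π/191)| = 0.0164474
ω* = 2/(1 + 0.0164474) = 2/1.0164474 = 1.9676375.
ρ(B_{ω*}) = ω*−1 = 0.9676375
(0.9676375)^m ≤ 10^{−6}  ⇒  m·ln(0.9676375) ≤ −6·ln10  ⇒  m ≥ 419.953  ⇒  m = 420

m = 420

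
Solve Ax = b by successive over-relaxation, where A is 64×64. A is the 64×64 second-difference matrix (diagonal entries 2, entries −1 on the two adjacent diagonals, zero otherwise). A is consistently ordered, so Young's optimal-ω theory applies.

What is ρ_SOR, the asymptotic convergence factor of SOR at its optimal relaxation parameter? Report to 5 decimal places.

ρ_SOR = 0.90783

B_J for the 64×64 system has eigenvalues cos(kπ/65); ρ_J = cos(π/65) = 0.99883.
1 − cos²(π/65) = sin²(π/65) ⇒ √(1−ρ_J²) = sin(π/65) = 0.048313.
ω* = 2/(1+0.048313) = 1.90783
Hence ρ(B_{ω*}) = 1.90783 − 1 = 0.90783.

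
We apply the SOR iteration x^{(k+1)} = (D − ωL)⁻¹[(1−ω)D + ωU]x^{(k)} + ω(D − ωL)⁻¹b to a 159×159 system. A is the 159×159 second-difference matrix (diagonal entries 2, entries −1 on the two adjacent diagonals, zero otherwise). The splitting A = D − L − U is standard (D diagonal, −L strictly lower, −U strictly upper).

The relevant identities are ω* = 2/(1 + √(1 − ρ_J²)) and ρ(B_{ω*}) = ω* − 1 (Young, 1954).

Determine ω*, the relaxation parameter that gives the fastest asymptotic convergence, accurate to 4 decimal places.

ω* = 1.9615

B_J for the 159×159 system has eigenvalues cos(kπ/160); ρ_J = cos(π/160) = 0.9998.
√(1−ρ_J²) = |sin(π/160)| = 0.01963
ω* = 2 / (1 + 0.01963) = 2 / 1.01963 ≈ 1.9615.
ρ(B_{ω*}) = ω*−1 = 0.9615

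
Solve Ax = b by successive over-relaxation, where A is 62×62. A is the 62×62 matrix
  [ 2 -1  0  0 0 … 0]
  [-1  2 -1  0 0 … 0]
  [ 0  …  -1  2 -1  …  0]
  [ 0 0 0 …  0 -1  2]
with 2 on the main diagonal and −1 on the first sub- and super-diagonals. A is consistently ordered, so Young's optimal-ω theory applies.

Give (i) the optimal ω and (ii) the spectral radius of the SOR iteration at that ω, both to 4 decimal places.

½·tridiag(1,0,1) at n=62: λ_k = cos(kπ/63); max |λ| at k=1 ⇒ ρ_J = cos(π/63) ≈ 0.9988.
1 − cos²(π/63) = sin²(π/63) ⇒ √(1−ρ_J²) = sin(π/63) = 0.04985.
ω* = 2 / (1 + 0.04985) = 2 / 1.04985 ≈ 1.9050.
ρ_SOR = ω* − 1 ≈ 0.9050.

ω* = 1.9050, ρ_SOR = 0.9050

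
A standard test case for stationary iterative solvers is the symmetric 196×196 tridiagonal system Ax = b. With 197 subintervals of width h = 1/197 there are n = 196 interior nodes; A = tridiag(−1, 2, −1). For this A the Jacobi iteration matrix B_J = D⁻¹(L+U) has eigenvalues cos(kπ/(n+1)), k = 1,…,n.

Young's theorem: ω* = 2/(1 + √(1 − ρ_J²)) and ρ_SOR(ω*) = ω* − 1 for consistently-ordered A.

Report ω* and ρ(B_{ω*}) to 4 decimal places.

ω* = 1.9686, ρ_SOR = 0.9686

½·tridiag(1,0,1) at n=196: λ_k = cos(kπ/197); max |λ| at k=1 ⇒ ρ_J = cos(π/197) ≈ 0.9999.
√(1−ρ_J²) simplifies to sin(π/197) = 0.01595.
ω* = 2/(1 + 0.01595) = 2/1.01595 = 1.9686.
ρ(B_{ω*}) = ω*−1 = 0.9686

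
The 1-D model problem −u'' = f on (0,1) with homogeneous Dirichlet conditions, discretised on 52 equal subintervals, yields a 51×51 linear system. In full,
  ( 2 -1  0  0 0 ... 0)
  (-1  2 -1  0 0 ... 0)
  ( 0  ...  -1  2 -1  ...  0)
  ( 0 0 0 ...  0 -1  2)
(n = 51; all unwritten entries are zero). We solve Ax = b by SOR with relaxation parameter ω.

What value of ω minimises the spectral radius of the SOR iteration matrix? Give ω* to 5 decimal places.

ω* = 1.88612

B_J for the 51×51 system has eigenvalues cos(kπ/52); ρ_J = cos(π/52) = 0.99818.
root = sin(π/52) = 0.060378  (since 1−cos² = sin²).
ω* = 2 / (1 + 0.060378) = 2 / 1.060378 ≈ 1.88612.
Hence ρ(B_{ω*}) = 1.88612 − 1 = 0.88612.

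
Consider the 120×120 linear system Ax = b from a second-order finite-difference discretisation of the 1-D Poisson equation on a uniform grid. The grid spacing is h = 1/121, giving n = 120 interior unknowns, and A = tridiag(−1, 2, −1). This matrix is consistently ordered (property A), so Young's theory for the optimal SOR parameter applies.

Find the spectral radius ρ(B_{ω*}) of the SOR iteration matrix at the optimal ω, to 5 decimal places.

n=120: λ(B_J) = 1 − λ(A)/2 = cos(kπ/121); k=1 gives ρ_J = 0.99966.
√(1−ρ_J²) = |sin(π/121)| = 0.025961
[ω*] 2 ÷ (1 + 0.025961) = 2 ÷ 1.025961 = 1.94939.
ρ_SOR = ω* − 1 = 1.94939 − 1 = 0.94939.

ρ_SOR = 0.94939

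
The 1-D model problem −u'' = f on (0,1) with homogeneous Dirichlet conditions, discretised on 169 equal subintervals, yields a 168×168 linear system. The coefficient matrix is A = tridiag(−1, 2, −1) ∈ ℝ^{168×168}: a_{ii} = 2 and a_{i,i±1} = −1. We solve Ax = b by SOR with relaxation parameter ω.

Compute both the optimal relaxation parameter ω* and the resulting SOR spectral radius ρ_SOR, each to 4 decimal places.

n=168: λ(B_J) = 1 − λ(A)/2 = cos(kπ/169); k=1 gives ρ_J = 0.9998.
1 − cos²(π/169) = sin²(π/169) ⇒ √(1−ρ_J²) = sin(π/169) = 0.01859.
[ω*] 2 ÷ (1 + 0.01859) = 2 ÷ 1.01859 = 1.9635.
ρ(B_{ω*}) = ω*−1 = 0.9635

ω* = 1.9635, ρ_SOR = 0.9635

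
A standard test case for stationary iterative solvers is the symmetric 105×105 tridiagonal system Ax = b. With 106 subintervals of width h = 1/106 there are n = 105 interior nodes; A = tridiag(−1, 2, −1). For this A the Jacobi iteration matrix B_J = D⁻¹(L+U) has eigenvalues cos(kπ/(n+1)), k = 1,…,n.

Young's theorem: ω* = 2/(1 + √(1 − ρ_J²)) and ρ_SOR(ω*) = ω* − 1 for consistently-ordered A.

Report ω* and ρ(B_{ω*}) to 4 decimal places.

ω* = 1.9424, ρ_SOR = 0.9424

n=105: λ(B_J) = 1 − λ(A)/2 = cos(kπ/106); k=1 gives ρ_J = 0.9996.
√(1−ρ_J²) simplifies to sin(π/106) = 0.02963.
[ω*] 2 ÷ (1 + 0.02963) = 2 ÷ 1.02963 = 1.9424.
ρ(B_{ω*}) = ω*−1 = 0.9424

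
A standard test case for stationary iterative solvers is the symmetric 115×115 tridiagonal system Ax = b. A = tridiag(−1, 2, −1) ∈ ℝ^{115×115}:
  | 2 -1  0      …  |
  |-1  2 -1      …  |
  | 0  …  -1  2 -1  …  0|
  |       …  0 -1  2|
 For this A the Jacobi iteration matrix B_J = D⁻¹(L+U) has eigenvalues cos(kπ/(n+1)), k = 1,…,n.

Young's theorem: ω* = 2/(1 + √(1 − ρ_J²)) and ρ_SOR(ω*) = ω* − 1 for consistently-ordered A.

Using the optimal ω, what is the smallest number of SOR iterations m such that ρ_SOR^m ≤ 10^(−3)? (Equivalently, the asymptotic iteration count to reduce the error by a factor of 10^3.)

m = 128

spectrum of D⁻¹(L+U) = {cos(kπ/116) : 1≤k≤115}; ρ_J = cos(π/116) = 0.9996333.
√(1 − cos²(π/116)) = sin(π/116) ≈ 0.0270794.
Young: ω* = 2/(1+√(1−ρ_J²)) = 2/(1+0.0270794) = 2/1.0270794 = 1.9472691.
At ω = 1.9472691 every |λ(B_ω)| = ω−1, so ρ_SOR = 0.9472691.
For 3 digits: m = 3·ln10 / (−ln 0.9472691) = 6.90776/0.0541721 = 127.515; round up → m = 128.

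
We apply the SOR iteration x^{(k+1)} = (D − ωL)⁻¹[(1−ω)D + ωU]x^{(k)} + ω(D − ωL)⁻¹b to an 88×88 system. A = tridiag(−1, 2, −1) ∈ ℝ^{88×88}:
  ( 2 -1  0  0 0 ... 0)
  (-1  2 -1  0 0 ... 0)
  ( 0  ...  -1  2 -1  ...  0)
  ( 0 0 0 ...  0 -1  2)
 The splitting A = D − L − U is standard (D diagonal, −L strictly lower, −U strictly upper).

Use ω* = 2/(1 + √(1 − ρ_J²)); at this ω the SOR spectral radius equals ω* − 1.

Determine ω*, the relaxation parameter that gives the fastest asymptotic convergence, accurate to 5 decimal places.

ω* = 1.93182

With n=88, ρ(Jacobi) = cos(π/89) = 0.99938.
√(1 − cos²(π/89)) = sin(π/89) ≈ 0.035291.
Young: ω* = 2/(1+√(1−ρ_J²)) = 2/(1+0.035291) = 2/1.035291 = 1.93182.
ρ_SOR = ω* − 1 ≈ 0.93182.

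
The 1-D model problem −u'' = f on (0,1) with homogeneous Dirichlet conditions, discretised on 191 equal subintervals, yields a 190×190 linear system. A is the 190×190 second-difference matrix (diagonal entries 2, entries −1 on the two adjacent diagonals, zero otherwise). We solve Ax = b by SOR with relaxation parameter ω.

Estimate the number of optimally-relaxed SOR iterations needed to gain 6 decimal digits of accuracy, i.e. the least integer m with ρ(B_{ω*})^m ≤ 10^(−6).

B_J for the 190×190 system has eigenvalues cos(kπ/191); ρ_J = cos(π/191) = 0.9998647.
root = sin(π/191) = 0.0164474  (since 1−cos² = sin²).
[ω*] 2 ÷ (1 + 0.0164474) = 2 ÷ 1.0164474 = 1.9676375.
and ρ(B_{ω*}) = 1.9676375 − 1 = 0.9676375.
ρ_SOR^m ≤ 10^(−6) ⇔ m ≥ 6·ln10/(−ln 0.9676375) = 13.8155/0.0328977 = 419.953; m = ⌈419.953⌉ = 420.

m = 420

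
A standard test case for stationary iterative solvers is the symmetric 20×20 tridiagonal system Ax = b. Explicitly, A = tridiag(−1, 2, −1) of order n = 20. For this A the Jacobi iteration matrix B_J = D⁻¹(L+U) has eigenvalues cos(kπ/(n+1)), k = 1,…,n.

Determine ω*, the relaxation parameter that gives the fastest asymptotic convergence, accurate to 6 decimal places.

ω* = 1.740580

½·tridiag(1,0,1) at n=20: λ_k = cos(kπ/21); max |λ| at k=1 ⇒ ρ_J = cos(π/21) ≈ 0.988831.
√(1 − cos²(π/21)) = sin(π/21) ≈ 0.1490423.
ω* = 2 / (1 + 0.1490423) = 2 / 1.1490423 ≈ 1.740580.
ρ(B_{ω*}) = ω*−1 = 0.740580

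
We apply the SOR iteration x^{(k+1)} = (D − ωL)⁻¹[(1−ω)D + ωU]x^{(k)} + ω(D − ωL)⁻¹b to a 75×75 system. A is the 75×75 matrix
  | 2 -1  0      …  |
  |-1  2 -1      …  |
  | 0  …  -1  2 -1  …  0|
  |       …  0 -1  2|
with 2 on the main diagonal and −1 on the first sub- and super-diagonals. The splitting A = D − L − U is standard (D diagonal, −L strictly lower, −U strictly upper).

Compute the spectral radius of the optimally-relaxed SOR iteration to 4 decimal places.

B_J for the 75×75 system has eigenvalues cos(kπ/76); ρ_J = cos(π/76) = 0.9991.
√(1 − cos²(π/76)) = sin(π/76) ≈ 0.04132.
ω* = 2 / (1 + 0.04132) = 2 / 1.04132 ≈ 1.9206.
ρ(B_{ω*}) = ω*−1 = 0.9206

ρ_SOR = 0.9206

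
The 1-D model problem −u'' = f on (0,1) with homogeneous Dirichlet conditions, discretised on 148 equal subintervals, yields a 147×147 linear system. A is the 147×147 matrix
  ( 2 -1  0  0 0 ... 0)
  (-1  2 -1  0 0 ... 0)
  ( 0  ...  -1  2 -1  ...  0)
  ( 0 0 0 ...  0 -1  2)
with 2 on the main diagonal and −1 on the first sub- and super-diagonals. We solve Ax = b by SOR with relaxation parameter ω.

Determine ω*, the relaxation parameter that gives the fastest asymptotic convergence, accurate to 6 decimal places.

spectrum of D⁻¹(L+U) = {cos(kπ/148) : 1≤k≤147}; ρ_J = cos(π/148) = 0.999775.
√(1−ρ_J²) = |sin(π/148)| = 0.0212254
[ω*] 2 ÷ (1 + 0.0212254) = 2 ÷ 1.0212254 = 1.958432.
[ρ_SOR] ω* − 1 = 0.958432.

ω* = 1.958432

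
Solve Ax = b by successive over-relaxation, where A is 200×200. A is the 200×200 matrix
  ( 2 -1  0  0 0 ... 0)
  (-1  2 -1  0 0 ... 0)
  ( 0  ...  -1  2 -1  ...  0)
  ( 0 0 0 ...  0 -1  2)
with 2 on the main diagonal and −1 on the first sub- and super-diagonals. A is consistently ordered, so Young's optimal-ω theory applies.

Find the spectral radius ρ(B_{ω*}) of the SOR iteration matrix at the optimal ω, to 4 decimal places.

ρ_SOR = 0.9692

With n=200, ρ(Jacobi) = cos(π/201) = 0.9999.
1 − cos²(π/201) = sin²(π/201) ⇒ √(1−ρ_J²) = sin(π/201) = 0.01563.
So ω* = 2/1.01563 = 1.9692 (Young).
ρ_SOR = ω* − 1 = 1.9692 − 1 = 0.9692.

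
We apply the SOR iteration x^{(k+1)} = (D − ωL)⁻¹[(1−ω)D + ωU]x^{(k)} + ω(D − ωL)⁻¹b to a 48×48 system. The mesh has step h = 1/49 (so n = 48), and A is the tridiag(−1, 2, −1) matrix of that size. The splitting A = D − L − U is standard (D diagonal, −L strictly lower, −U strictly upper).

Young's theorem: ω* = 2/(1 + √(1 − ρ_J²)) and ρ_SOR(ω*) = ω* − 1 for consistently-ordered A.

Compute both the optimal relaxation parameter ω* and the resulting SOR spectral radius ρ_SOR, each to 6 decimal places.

ρ_J = max_k |cos(kπ/49)| = cos(π/49) = 0.997945
root = sin(π/49) = 0.0640702  (since 1−cos² = sin²).
[ω*] 2 ÷ (1 + 0.0640702) = 2 ÷ 1.0640702 = 1.879575.
ρ(B_{ω*}) = ω*−1 = 0.879575

ω* = 1.879575, ρ_SOR = 0.879575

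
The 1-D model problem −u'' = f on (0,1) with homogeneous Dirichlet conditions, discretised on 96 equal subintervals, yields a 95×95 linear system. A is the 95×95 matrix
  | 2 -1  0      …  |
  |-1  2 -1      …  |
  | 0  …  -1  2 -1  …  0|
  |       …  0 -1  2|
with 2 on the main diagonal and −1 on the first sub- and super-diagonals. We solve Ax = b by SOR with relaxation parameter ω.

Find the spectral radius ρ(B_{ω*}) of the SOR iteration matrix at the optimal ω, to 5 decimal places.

n=95: λ(B_J) = 1 − λ(A)/2 = cos(kπ/96); k=1 gives ρ_J = 0.99946.
√(1 − cos²(π/96)) = sin(π/96) ≈ 0.032719.
ω* = 2/(1+0.032719) = 1.93664
Hence ρ(B_{ω*}) = 1.93664 − 1 = 0.93664.

ρ_SOR = 0.93664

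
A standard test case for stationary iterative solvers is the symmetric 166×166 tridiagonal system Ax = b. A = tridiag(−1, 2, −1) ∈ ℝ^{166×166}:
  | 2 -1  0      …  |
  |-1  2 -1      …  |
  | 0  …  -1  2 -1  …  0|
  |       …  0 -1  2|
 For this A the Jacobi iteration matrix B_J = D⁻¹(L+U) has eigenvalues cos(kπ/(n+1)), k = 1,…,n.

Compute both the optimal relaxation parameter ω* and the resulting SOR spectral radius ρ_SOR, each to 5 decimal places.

ω* = 1.96307, ρ_SOR = 0.96307

B_J for the 166×166 system has eigenvalues cos(kπ/167); ρ_J = cos(π/167) = 0.99982.
1 − cos²(π/167) = sin²(π/167) ⇒ √(1−ρ_J²) = sin(π/167) = 0.018811.
[ω*] 2 ÷ (1 + 0.018811) = 2 ÷ 1.018811 = 1.96307.
ρ_SOR = ω* − 1 ≈ 0.96307.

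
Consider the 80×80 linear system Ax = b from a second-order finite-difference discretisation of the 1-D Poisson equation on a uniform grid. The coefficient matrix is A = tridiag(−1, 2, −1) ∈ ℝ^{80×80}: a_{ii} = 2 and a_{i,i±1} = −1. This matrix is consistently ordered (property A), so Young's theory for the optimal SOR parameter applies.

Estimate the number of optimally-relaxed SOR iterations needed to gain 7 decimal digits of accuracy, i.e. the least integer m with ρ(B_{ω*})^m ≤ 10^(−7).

m = 208

With n=80, ρ(Jacobi) = cos(π/81) = 0.9992480.
root = sin(π/81) = 0.0387754  (since 1−cos² = sin²).
Young: ω* = 2/(1+√(1−ρ_J²)) = 2/(1+0.0387754) = 2/1.0387754 = 1.9253440.
At ω = 1.9253440 every |λ(B_ω)| = ω−1, so ρ_SOR = 0.9253440.
7·ln10 = 16.1181; −ln(0.9253440) = 0.0775897; m = ⌈16.1181/0.0775897⌉ = ⌈207.735⌉ = 208.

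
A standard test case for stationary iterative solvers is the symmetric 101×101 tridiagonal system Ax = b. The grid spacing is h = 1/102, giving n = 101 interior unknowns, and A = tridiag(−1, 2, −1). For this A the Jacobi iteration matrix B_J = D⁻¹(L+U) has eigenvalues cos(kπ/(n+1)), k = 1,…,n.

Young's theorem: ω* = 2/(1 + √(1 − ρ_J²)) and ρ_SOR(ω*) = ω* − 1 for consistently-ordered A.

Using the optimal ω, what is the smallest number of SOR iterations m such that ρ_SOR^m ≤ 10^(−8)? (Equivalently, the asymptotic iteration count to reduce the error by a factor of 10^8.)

ρ_J = max_k |cos(kπ/102)| = cos(π/102) = 0.9995257
√(1−ρ_J²) simplifies to sin(π/102) = 0.0307951.
ω* = 2/(1+0.0307951) = 1.9402498
ρ_SOR = ω* − 1 = 1.9402498 − 1 = 0.9402498.
For 8 digits: m = 8·ln10 / (−ln 0.9402498) = 18.4207/0.0616097 = 298.990; round up → m = 299.

m = 299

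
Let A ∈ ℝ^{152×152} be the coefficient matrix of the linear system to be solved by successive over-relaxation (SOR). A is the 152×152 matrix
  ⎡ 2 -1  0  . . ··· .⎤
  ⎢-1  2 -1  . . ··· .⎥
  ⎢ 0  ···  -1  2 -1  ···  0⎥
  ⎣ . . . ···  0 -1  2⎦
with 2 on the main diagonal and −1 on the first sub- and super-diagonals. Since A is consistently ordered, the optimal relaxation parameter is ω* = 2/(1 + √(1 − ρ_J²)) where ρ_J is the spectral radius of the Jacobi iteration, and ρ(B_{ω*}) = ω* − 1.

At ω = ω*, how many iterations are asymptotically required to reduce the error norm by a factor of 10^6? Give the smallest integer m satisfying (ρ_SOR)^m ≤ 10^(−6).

n=152: λ(B_J) = 1 − λ(A)/2 = cos(kπ/153); k=1 gives ρ_J = 0.9997892.
1 − cos²(π/153) = sin²(π/153) ⇒ √(1−ρ_J²) = sin(π/153) = 0.0205318.
So ω* = 2/1.0205318 = 1.9597625 (Young).
ρ(B_{ω*}) = ω*−1 = 0.9597625
Need (0.9597625)^m ≤ 10^(−6): m ≥ 6·ln10/|ln 0.9597625| = 13.8155/0.0410694 = 336.394 ⇒ m = 337.

m = 337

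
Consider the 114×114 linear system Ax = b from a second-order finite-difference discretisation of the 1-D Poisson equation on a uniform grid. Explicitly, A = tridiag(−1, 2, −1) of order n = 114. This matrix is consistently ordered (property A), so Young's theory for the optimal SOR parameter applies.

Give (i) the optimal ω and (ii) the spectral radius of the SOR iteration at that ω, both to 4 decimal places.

[ρ_J] n=114: ρ(B_J) = cos(π/(n+1)) = cos(π/115) = 0.9996.
√(1−ρ_J²) simplifies to sin(π/115) = 0.02731.
[ω*] 2 ÷ (1 + 0.02731) = 2 ÷ 1.02731 = 1.9468.
Hence ρ(B_{ω*}) = 1.9468 − 1 = 0.9468.

ω* = 1.9468, ρ_SOR = 0.9468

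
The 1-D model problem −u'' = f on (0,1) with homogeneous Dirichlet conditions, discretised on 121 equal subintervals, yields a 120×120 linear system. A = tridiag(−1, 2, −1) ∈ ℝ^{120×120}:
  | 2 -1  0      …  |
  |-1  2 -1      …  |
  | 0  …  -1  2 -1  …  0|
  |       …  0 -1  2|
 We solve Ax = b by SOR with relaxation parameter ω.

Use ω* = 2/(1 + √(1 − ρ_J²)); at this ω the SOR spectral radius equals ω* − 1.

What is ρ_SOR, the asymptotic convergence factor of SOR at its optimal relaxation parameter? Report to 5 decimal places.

B_J for the 120×120 system has eigenvalues cos(kπ/121); ρ_J = cos(π/121) = 0.99966.
√(1−ρ_J²) simplifies to sin(π/121) = 0.025961.
ω* = 2/(1+0.025961) = 1.94939
Hence ρ(B_{ω*}) = 1.94939 − 1 = 0.94939.

ρ_SOR = 0.94939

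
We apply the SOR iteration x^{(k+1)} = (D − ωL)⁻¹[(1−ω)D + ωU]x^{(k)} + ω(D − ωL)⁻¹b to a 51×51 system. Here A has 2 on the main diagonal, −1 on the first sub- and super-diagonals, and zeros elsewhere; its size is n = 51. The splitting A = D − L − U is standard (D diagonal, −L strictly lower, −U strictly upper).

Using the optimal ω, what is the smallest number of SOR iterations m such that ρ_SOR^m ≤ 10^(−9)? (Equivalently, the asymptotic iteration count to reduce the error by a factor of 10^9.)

With n=51, ρ(Jacobi) = cos(π/52) = 0.9981756.
1 − cos²(π/52) = sin²(π/52) ⇒ √(1−ρ_J²) = sin(π/52) = 0.0603785.
[ω*] 2 ÷ (1 + 0.0603785) = 2 ÷ 1.0603785 = 1.8861190.
ρ_SOR = ω* − 1 = 1.8861190 − 1 = 0.8861190.
m ≥ 9·ln10 / (−ln 0.8861190) = 171.403; smallest integer m = 172.

m = 172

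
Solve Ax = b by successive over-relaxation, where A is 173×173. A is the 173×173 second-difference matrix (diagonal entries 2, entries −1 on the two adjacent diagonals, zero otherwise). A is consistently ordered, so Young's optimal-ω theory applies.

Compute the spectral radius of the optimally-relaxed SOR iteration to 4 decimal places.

½·tridiag(1,0,1) at n=173: λ_k = cos(kπ/174); max |λ| at k=1 ⇒ ρ_J = cos(π/174) ≈ 0.9998.
root = sin(π/174) = 0.01805  (since 1−cos² = sin²).
ω* = 2 / (1 + 0.01805) = 2 / 1.01805 ≈ 1.9645.
ρ_SOR = ω* − 1 ≈ 0.9645.

ρ_SOR = 0.9645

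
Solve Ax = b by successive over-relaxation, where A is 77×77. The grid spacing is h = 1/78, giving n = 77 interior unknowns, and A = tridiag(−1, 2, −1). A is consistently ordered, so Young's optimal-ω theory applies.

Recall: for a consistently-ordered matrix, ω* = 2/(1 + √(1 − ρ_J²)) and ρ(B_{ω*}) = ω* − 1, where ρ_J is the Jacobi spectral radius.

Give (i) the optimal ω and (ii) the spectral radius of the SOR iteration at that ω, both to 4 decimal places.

ω* = 1.9226, ρ_SOR = 0.9226

With n=77, ρ(Jacobi) = cos(π/78) = 0.9992.
1 − cos²(π/78) = sin²(π/78) ⇒ √(1−ρ_J²) = sin(π/78) = 0.04027.
Then 2/(1+√(1−ρ_J²)) = 2/(1+0.04027); ω* = 2/1.04027 = 1.9226.
[ρ_SOR] ω* − 1 = 0.9226.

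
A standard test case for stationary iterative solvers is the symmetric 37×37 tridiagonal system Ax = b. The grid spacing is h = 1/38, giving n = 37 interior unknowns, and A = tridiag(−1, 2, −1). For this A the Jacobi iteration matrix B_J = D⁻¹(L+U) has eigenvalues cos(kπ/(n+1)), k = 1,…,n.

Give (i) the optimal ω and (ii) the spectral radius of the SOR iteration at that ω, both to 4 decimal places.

ω* = 1.8474, ρ_SOR = 0.8474

n=37: λ(B_J) = 1 − λ(A)/2 = cos(kπ/38); k=1 gives ρ_J = 0.9966.
root = sin(π/38) = 0.08258  (since 1−cos² = sin²).
ω* = 2/(1+0.08258) = 1.8474
ρ_SOR = ω* − 1 ≈ 0.8474.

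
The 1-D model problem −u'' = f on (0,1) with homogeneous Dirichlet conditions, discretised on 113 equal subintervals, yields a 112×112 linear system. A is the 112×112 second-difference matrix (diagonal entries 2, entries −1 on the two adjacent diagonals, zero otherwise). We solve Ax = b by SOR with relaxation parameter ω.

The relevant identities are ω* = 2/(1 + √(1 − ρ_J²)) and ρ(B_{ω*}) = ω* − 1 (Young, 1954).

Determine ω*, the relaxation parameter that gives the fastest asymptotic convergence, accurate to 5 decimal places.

ω* = 1.94591

B_J for the 112×112 system has eigenvalues cos(kπ/113); ρ_J = cos(π/113) = 0.99961.
√(1−ρ_J²) simplifies to sin(π/113) = 0.027798.
Young: ω* = 2/(1+√(1−ρ_J²)) = 2/(1+0.027798) = 2/1.027798 = 1.94591.
ρ_SOR = ω* − 1 ≈ 0.94591.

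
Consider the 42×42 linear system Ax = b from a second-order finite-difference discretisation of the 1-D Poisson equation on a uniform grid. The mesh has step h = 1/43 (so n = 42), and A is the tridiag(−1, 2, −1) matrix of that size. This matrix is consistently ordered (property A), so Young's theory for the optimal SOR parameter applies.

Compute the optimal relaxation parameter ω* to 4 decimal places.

[ρ_J] n=42: ρ(B_J) = cos(π/(n+1)) = cos(π/43) = 0.9973.
√(1−ρ_J²) simplifies to sin(π/43) = 0.07300.
ω* = 2/(1 + 0.07300) = 2/1.07300 = 1.8639.
Hence ρ(B_{ω*}) = 1.8639 − 1 = 0.8639.

ω* = 1.8639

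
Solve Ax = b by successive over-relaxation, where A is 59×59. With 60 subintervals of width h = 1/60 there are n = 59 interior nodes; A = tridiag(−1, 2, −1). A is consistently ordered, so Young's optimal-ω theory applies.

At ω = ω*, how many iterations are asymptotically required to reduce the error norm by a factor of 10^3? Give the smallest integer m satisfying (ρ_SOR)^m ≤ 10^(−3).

½·tridiag(1,0,1) at n=59: λ_k = cos(kπ/60); max |λ| at k=1 ⇒ ρ_J = cos(π/60) ≈ 0.9986295.
root = sin(π/60) = 0.0523360  (since 1−cos² = sin²).
ω* = 2/(1+0.0523360) = 1.9005337
Hence ρ(B_{ω*}) = 1.9005337 − 1 = 0.9005337.
(0.9005337)^m ≤ 10^{−3}  ⇒  m·ln(0.9005337) ≤ −3·ln10  ⇒  m ≥ 65.934  ⇒  m = 66

m = 66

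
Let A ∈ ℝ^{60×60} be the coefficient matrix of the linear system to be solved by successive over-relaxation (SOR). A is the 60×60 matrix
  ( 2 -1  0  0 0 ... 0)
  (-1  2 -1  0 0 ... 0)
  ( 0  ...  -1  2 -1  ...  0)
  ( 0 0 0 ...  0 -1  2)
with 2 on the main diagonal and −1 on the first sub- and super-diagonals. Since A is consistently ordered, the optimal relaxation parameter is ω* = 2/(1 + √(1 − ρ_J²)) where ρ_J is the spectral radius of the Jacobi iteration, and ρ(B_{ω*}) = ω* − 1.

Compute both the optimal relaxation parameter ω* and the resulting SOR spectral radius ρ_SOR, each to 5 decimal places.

ω* = 1.90208, ρ_SOR = 0.90208

[ρ_J] n=60: ρ(B_J) = cos(π/(n+1)) = cos(π/61) = 0.99867.
root = sin(π/61) = 0.051479  (since 1−cos² = sin²).
ω* = 2/(1+0.051479) = 1.90208
ρ_SOR = ω* − 1 = 1.90208 − 1 = 0.90208.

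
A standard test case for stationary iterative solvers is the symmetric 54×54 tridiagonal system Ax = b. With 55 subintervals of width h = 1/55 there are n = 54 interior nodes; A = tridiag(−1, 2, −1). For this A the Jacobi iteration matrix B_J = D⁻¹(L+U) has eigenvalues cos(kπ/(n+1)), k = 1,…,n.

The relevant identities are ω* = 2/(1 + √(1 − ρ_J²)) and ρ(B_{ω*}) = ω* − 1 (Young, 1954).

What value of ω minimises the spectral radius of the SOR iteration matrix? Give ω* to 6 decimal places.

ω* = 1.891989

n=54: λ(B_J) = 1 − λ(A)/2 = cos(kπ/55); k=1 gives ρ_J = 0.998369.
1 − cos²(π/55) = sin²(π/55) ⇒ √(1−ρ_J²) = sin(π/55) = 0.0570888.
ω* = 2/(1 + 0.0570888) = 2/1.0570888 = 1.891989.
and ρ(B_{ω*}) = 1.891989 − 1 = 0.891989.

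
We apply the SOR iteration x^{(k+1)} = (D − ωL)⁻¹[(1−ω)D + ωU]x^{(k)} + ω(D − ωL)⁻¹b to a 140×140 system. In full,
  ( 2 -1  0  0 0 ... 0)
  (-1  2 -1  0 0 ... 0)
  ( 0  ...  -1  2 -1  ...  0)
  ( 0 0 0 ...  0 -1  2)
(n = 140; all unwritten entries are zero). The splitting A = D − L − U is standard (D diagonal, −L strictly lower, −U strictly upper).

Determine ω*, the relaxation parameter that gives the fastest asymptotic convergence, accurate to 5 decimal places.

[ρ_J] n=140: ρ(B_J) = cos(π/(n+1)) = cos(π/141) = 0.99975.
√(1−ρ_J²) simplifies to sin(π/141) = 0.022279.
Then 2/(1+√(1−ρ_J²)) = 2/(1+0.022279); ω* = 2/1.022279 = 1.95641.
and ρ(B_{ω*}) = 1.95641 − 1 = 0.95641.

ω* = 1.95641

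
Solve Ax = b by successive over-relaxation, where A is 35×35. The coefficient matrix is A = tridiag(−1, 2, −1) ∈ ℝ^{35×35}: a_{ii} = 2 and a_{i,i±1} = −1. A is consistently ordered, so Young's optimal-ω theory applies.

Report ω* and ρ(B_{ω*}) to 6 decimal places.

½·tridiag(1,0,1) at n=35: λ_k = cos(kπ/36); max |λ| at k=1 ⇒ ρ_J = cos(π/36) ≈ 0.996195.
√(1−ρ_J²) simplifies to sin(π/36) = 0.0871557.
Young: ω* = 2/(1+√(1−ρ_J²)) = 2/(1+0.0871557) = 2/1.0871557 = 1.839663.
ρ_SOR = ω* − 1 ≈ 0.839663.

ω* = 1.839663, ρ_SOR = 0.839663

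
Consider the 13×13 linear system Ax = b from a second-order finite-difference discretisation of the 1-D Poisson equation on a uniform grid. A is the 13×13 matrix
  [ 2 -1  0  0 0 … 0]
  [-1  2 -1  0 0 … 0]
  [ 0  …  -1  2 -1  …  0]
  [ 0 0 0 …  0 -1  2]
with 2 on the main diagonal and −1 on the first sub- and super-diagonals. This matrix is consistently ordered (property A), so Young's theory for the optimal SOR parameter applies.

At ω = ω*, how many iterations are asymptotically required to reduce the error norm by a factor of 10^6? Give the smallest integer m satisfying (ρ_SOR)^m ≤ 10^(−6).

n=13: λ(B_J) = 1 − λ(A)/2 = cos(kπ/14); k=1 gives ρ_J = 0.9749279.
√(1−ρ_J²) simplifies to sin(π/14) = 0.2225209.
ω* = 2/(1+0.2225209) = 1.6359639
ρ_SOR = ω* − 1 = 1.6359639 − 1 = 0.6359639.
ρ_SOR^m ≤ 10^(−6) ⇔ m ≥ 6·ln10/(−ln 0.6359639) = 13.8155/0.452613 = 30.524; m = ⌈30.524⌉ = 31.

m = 31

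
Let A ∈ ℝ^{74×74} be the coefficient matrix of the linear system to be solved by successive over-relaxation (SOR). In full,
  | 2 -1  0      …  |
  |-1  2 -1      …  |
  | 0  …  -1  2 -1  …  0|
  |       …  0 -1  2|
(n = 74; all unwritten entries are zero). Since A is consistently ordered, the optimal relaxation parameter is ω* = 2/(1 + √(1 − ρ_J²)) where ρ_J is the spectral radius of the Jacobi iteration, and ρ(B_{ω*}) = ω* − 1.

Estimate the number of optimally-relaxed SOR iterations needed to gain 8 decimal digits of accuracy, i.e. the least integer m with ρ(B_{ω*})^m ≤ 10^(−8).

½·tridiag(1,0,1) at n=74: λ_k = cos(kπ/75); max |λ| at k=1 ⇒ ρ_J = cos(π/75) ≈ 0.9991228.
√(1−ρ_J²) simplifies to sin(π/75) = 0.0418757.
So ω* = 2/1.0418757 = 1.9196148 (Young).
ρ_SOR = ω* − 1 = 1.9196148 − 1 = 0.9196148.
m ≥ 8·ln10 / (−ln 0.9196148) = 219.816; smallest integer m = 220.

m = 220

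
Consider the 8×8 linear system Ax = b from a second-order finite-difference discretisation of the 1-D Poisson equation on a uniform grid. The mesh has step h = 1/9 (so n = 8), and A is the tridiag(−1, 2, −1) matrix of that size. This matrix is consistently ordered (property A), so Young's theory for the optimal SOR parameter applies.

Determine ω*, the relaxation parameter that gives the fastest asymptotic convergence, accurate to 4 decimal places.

½·tridiag(1,0,1) at n=8: λ_k = cos(kπ/9); max |λ| at k=1 ⇒ ρ_J = cos(π/9) ≈ 0.9397.
1 − cos²(π/9) = sin²(π/9) ⇒ √(1−ρ_J²) = sin(π/9) = 0.34202.
[ω*] 2 ÷ (1 + 0.34202) = 2 ÷ 1.34202 = 1.4903.
Hence ρ(B_{ω*}) = 1.4903 − 1 = 0.4903.

ω* = 1.4903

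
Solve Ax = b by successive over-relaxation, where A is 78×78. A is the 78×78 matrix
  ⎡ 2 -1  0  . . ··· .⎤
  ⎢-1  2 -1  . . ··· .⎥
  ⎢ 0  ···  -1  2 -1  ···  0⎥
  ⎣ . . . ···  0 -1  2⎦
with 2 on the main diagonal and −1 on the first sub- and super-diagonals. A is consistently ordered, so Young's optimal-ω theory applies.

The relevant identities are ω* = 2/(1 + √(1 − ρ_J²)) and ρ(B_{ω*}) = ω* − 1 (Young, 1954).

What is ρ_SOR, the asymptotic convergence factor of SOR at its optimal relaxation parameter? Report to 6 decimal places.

ρ_SOR = 0.923527

With n=78, ρ(Jacobi) = cos(π/79) = 0.999209.
√(1−ρ_J²) simplifies to sin(π/79) = 0.0397565.
Then 2/(1+√(1−ρ_J²)) = 2/(1+0.0397565); ω* = 2/1.0397565 = 1.923527.
ρ_SOR = ω* − 1 ≈ 0.923527.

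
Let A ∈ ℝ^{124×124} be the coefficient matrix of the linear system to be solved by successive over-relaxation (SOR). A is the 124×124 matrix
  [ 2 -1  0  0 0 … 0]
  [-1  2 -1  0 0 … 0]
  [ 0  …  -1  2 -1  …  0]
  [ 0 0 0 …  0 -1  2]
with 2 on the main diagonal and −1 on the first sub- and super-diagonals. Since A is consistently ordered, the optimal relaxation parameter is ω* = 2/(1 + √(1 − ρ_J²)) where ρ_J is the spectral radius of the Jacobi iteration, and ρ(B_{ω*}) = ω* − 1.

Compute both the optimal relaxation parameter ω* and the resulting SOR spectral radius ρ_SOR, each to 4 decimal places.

[ρ_J] n=124: ρ(B_J) = cos(π/(n+1)) = cos(π/125) = 0.9997.
√(1 − cos²(π/125)) = sin(π/125) ≈ 0.02513.
Young: ω* = 2/(1+√(1−ρ_J²)) = 2/(1+0.02513) = 2/1.02513 = 1.9510.
and ρ(B_{ω*}) = 1.9510 − 1 = 0.9510.

ω* = 1.9510, ρ_SOR = 0.9510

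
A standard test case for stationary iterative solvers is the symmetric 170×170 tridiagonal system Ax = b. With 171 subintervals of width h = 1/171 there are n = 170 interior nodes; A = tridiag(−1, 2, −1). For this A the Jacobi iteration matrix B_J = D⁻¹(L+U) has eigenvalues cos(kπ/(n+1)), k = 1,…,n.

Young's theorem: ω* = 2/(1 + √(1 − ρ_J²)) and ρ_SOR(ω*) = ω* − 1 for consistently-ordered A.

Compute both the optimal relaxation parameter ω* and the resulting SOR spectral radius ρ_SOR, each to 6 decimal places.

ω* = 1.963921, ρ_SOR = 0.963921

With n=170, ρ(Jacobi) = cos(π/171) = 0.999831.
√(1 − cos²(π/171)) = sin(π/171) ≈ 0.0183709.
So ω* = 2/1.0183709 = 1.963921 (Young).
At ω = 1.963921 every |λ(B_ω)| = ω−1, so ρ_SOR = 0.963921.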